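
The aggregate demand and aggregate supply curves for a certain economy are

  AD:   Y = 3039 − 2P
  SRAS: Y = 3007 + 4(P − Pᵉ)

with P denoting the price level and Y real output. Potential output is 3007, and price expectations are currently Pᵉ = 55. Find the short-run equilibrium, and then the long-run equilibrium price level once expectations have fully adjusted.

Short run: P = 42, Y = 2955. Long run: P = 16.

Short run: with Pᵉ = 55, SRAS is Y = 2787 + 4P. Setting AD = SRAS gives 252 = 6P, so P = 42 and Y = 3039 − 2·42 = 2955.
Output 2955 is below potential 3007, so over time expected prices fall and SRAS shifts right until Y returns to 3007.
Long run: Y = 3007 on the AD curve gives 3007 = 3039 − 2P, so P = 16.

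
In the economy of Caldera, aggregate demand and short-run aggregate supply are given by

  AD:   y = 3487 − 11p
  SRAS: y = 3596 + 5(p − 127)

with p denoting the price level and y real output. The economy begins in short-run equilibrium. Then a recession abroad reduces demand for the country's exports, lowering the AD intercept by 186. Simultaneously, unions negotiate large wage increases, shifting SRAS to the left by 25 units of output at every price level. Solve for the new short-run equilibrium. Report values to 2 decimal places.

p = 22.81, y = 3050.06

After both shocks: AD is y = 3301 − 11p and SRAS is y = 2936 + 5p.
Setting them equal: 365 = 16p, so p = 22.81.
Substituting into AD, y = 3050.06.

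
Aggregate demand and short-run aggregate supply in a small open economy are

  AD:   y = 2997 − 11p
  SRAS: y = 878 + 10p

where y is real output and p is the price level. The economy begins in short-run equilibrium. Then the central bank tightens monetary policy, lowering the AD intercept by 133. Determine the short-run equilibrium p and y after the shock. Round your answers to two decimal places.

p = 94.57, y = 1823.71

This is a negative demand shock: AD shifts left.
New AD: y = 2864 − 11p.
Set AD = SRAS: 2864 − 11p = 878 + 10p, so 1986 = 21p and p = 94.57.
Substituting into AD, y = 1823.71.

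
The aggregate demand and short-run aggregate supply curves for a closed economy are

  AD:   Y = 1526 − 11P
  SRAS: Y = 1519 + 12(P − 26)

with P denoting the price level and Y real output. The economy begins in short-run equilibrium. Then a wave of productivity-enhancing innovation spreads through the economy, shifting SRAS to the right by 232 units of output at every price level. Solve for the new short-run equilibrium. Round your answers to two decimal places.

This is a positive supply shock: SRAS shifts right.
New SRAS: Y = 1439 + 12P.
Set AD = SRAS: 1526 − 11P = 1439 + 12P, so 87 = 23P and P = 3.78.
Substituting into AD, Y = 1484.39.

P = 3.78, Y = 1484.39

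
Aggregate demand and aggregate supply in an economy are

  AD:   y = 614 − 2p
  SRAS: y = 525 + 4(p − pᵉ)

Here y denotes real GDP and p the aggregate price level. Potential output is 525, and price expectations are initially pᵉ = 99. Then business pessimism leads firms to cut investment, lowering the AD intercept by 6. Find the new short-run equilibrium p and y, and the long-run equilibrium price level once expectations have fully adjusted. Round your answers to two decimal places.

AD shifts left: new AD is y = 608 − 2p. With pᵉ = 99, SRAS is y = 129 + 4p.
Short run: 608 − 2p = 129 + 4p gives 479 = 6p, so p = 79.83 and y = 608 − 2p = 448.33.
y = 448.33 is below potential 525; expectations adjust and SRAS shifts right until y = 525.
Long run: on the new AD curve, 525 = 608 − 2p gives p = 41.50.

Short run: p = 79.83, y = 448.33. Long run: p = 41.50.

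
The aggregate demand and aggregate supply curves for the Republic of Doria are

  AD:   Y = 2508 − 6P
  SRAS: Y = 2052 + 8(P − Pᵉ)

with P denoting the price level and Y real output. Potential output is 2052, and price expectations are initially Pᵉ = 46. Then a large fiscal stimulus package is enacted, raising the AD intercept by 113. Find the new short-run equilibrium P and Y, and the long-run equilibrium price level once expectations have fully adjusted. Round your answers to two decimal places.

Short run: P = 66.93, Y = 2219.43. Long run: P = 94.83.

AD shifts right: new AD is Y = 2621 − 6P. With Pᵉ = 46, SRAS is Y = 1684 + 8P.
Short run: 2621 − 6P = 1684 + 8P gives 937 = 14P, so P = 66.93 and Y = 2621 − 6P = 2219.43.
Y = 2219.43 is above potential 2052; expectations adjust and SRAS shifts left until Y = 2052.
Long run: on the new AD curve, 2052 = 2621 − 6P gives P = 94.83.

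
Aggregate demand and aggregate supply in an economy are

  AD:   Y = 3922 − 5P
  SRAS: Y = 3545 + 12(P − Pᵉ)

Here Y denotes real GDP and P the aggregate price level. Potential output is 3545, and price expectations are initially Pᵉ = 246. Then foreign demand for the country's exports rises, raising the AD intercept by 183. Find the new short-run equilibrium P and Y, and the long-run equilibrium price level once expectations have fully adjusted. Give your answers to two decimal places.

Short run: P = 206.59, Y = 3072.06. Long run: P = 112.00.

AD shifts right: new AD is Y = 4105 − 5P. With Pᵉ = 246, SRAS is Y = 593 + 12P.
Short run: 4105 − 5P = 593 + 12P gives 3512 = 17P, so P = 206.59 and Y = 4105 − 5P = 3072.06.
Y = 3072.06 is below potential 3545; expectations adjust and SRAS shifts right until Y = 3545.
Long run: on the new AD curve, 3545 = 4105 − 5P gives P = 112.00.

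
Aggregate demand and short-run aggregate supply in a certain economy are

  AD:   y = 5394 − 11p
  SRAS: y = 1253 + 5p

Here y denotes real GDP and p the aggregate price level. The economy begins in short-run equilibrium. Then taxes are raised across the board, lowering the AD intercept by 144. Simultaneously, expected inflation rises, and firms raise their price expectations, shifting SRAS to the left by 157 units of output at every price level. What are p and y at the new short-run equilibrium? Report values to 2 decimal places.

p = 259.63, y = 2394.13

After both shocks: AD is y = 5250 − 11p and SRAS is y = 1096 + 5p.
Setting them equal: 4154 = 16p, so p = 259.63.
Substituting into AD, y = 2394.13.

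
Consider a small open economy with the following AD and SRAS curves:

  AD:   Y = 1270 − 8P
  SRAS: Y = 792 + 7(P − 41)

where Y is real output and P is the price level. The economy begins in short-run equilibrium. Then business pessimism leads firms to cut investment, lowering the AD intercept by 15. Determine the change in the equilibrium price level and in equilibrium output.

ΔP = -1, ΔY = -7

This is a negative demand shock: AD shifts left.
New AD: Y = 1255 − 8P.
SRAS can be written Y = 505 + 7P.
Set AD = SRAS: 1255 − 8P = 505 + 7P, so 750 = 15P and P = 50.
Y = 1255 − 8·50 = 855.
Initially P = 51, Y = 862, so ΔP = -1 and ΔY = -7.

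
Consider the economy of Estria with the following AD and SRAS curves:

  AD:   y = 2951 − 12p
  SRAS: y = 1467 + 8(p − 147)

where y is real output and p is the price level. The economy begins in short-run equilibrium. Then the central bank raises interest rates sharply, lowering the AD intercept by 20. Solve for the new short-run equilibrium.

p = 132, y = 1347

This is a negative demand shock: AD shifts left.
New AD: y = 2931 − 12p.
SRAS can be written y = 291 + 8p.
Set AD = SRAS: 2931 − 12p = 291 + 8p, so 2640 = 20p and p = 132.
y = 2931 − 12·132 = 1347.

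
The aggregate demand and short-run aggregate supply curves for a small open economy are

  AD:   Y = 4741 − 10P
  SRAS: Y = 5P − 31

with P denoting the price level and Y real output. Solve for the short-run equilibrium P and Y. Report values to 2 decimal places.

P = 318.13, Y = 1559.67

Set AD = SRAS: 4741 − 10P = 5P − 31, so 4772 = 15P and P = 318.13.
Substituting into AD, Y = 4741 − 10P = 1559.67.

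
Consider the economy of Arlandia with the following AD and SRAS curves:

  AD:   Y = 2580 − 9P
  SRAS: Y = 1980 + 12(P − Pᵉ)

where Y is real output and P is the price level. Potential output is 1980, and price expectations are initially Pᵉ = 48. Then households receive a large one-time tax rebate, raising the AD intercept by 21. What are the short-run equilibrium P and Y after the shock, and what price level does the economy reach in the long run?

AD shifts right: new AD is Y = 2601 − 9P. With Pᵉ = 48, SRAS is Y = 1404 + 12P.
Short run: 2601 − 9P = 1404 + 12P gives 1197 = 21P, so P = 57 and Y = 2601 − 9·57 = 2088.
Y = 2088 is above potential 1980; expectations adjust and SRAS shifts left until Y = 1980.
Long run: on the new AD curve, 1980 = 2601 − 9P gives P = 69.

Short run: P = 57, Y = 2088. Long run: P = 69.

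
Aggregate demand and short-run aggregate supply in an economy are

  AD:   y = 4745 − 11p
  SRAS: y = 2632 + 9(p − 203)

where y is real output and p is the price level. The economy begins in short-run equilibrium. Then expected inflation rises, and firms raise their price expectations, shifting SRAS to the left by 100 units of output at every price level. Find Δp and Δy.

This is a negative supply shock: SRAS shifts left.
New SRAS: y = 705 + 9p.
Set AD = SRAS: 4745 − 11p = 705 + 9p, so 4040 = 20p and p = 202.
y = 4745 − 11·202 = 2523.
Initially p = 197, y = 2578, so Δp = +5 and Δy = -55.

Δp = +5, Δy = -55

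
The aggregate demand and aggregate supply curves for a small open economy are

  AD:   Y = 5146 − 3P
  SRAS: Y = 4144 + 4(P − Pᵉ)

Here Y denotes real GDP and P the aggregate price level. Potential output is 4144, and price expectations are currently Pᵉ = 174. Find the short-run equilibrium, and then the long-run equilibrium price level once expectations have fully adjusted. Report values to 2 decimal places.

Short run: P = 242.57, Y = 4418.29. Long run: P = 334.00.

Short run: with Pᵉ = 174, SRAS is Y = 3448 + 4P. Setting AD = SRAS gives 1698 = 7P, so P = 242.57 and Y = 5146 − 3P = 4418.29.
Output 4418.29 is above potential 4144, so over time expected prices rise and SRAS shifts left until Y returns to 4144.
Long run: Y = 4144 on the AD curve gives 4144 = 5146 − 3P, so P = 334.00.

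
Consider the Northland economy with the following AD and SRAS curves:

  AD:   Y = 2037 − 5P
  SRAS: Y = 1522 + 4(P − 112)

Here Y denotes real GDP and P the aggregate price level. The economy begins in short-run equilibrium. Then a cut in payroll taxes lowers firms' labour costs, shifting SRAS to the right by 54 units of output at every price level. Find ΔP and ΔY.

This is a positive supply shock: SRAS shifts right.
New SRAS: Y = 1128 + 4P.
Set AD = SRAS: 2037 − 5P = 1128 + 4P, so 909 = 9P and P = 101.
Y = 2037 − 5·101 = 1532.
Initially P = 107, Y = 1502, so ΔP = -6 and ΔY = +30.

ΔP = -6, ΔY = +30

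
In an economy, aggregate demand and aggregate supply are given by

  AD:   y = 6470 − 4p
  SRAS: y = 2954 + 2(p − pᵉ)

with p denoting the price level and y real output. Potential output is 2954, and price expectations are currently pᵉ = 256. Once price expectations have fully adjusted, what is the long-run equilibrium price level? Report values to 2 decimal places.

Long-run p = 879.00

Short run: with pᵉ = 256, SRAS is y = 2442 + 2p. Setting AD = SRAS gives 4028 = 6p, so p = 671.33 and y = 6470 − 4p = 3784.67.
Output 3784.67 is above potential 2954, so over time expected prices rise and SRAS shifts left until y returns to 2954.
Long run: y = 2954 on the AD curve gives 2954 = 6470 − 4p, so p = 879.00.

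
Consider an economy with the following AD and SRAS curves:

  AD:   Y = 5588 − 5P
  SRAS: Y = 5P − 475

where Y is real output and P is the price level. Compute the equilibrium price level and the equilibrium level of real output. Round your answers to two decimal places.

Set AD = SRAS: 5588 − 5P = 5P − 475, so 6063 = 10P and P = 606.30.
Substituting into AD, Y = 5588 − 5P = 2556.50.

P = 606.30, Y = 2556.50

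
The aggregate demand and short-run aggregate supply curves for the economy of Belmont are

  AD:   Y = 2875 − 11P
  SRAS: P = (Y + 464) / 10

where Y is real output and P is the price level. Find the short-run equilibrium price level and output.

Rearrange SRAS to Y = 10P − 464.
Set AD = SRAS: 2875 − 11P = 10P − 464, so 3339 = 21P and P = 159.
Then Y = 2875 − 11·159 = 1126.

P = 159, Y = 1126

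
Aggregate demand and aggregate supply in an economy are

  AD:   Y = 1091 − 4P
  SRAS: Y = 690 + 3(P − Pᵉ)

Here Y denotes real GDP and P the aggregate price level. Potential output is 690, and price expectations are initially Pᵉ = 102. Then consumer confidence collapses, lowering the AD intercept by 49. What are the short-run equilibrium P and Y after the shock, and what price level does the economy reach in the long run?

Short run: P = 94, Y = 666. Long run: P = 88.

AD shifts left: new AD is Y = 1042 − 4P. With Pᵉ = 102, SRAS is Y = 384 + 3P.
Short run: 1042 − 4P = 384 + 3P gives 658 = 7P, so P = 94 and Y = 1042 − 4·94 = 666.
Y = 666 is below potential 690; expectations adjust and SRAS shifts right until Y = 690.
Long run: on the new AD curve, 690 = 1042 − 4P gives P = 88.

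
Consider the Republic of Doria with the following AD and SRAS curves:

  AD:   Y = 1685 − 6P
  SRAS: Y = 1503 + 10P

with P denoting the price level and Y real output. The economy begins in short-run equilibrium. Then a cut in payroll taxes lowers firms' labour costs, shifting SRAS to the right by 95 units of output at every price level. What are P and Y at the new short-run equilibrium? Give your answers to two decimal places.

P = 5.44, Y = 1652.38

This is a positive supply shock: SRAS shifts right.
New SRAS: Y = 1598 + 10P.
Set AD = SRAS: 1685 − 6P = 1598 + 10P, so 87 = 16P and P = 5.44.
Substituting into AD, Y = 1652.38.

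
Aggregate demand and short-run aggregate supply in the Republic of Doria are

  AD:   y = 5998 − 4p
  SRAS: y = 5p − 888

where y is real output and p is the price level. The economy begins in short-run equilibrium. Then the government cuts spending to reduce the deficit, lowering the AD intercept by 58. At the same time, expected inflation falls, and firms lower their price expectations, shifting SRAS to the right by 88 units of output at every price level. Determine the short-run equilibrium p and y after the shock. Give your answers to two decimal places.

p = 748.89, y = 2944.44

After both shocks: AD is y = 5940 − 4p and SRAS is y = 5p − 800.
Setting them equal: 6740 = 9p, so p = 748.89.
Substituting into AD, y = 2944.44.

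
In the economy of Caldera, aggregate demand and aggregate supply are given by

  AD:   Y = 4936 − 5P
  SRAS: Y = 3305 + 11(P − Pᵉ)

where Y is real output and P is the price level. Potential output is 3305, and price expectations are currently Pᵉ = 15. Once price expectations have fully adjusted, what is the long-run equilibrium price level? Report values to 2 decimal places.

Long-run P = 326.20

Short run: with Pᵉ = 15, SRAS is Y = 3140 + 11P. Setting AD = SRAS gives 1796 = 16P, so P = 112.25 and Y = 4936 − 5P = 4374.75.
Output 4374.75 is above potential 3305, so over time expected prices rise and SRAS shifts left until Y returns to 3305.
Long run: Y = 3305 on the AD curve gives 3305 = 4936 − 5P, so P = 326.20.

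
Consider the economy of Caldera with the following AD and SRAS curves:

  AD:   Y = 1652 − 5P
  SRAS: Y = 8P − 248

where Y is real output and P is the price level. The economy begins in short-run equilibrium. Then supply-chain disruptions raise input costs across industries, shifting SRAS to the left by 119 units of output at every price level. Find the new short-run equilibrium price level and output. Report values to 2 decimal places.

This is a negative supply shock: SRAS shifts left.
New SRAS: Y = 8P − 367.
Set AD = SRAS: 1652 − 5P = 8P − 367, so 2019 = 13P and P = 155.31.
Substituting into AD, Y = 875.46.

P = 155.31, Y = 875.46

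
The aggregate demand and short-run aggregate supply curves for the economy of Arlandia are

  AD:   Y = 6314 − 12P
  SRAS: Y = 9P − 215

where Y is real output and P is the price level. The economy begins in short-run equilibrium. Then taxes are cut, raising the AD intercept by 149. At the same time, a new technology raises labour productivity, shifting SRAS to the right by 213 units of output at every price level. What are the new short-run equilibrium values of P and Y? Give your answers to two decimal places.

P = 307.86, Y = 2768.71

After both shocks: AD is Y = 6463 − 12P and SRAS is Y = 9P − 2.
Setting them equal: 6465 = 21P, so P = 307.86.
Substituting into AD, Y = 2768.71.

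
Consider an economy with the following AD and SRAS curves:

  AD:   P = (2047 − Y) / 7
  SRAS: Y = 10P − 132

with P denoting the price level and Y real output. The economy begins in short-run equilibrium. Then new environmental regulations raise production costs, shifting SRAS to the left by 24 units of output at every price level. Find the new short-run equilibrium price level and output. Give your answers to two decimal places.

This is a negative supply shock: SRAS shifts left.
New SRAS: Y = 10P − 156.
Set AD = SRAS: 2047 − 7P = 10P − 156, so 2203 = 17P and P = 129.59.
Substituting into AD, Y = 1139.88.

P = 129.59, Y = 1139.88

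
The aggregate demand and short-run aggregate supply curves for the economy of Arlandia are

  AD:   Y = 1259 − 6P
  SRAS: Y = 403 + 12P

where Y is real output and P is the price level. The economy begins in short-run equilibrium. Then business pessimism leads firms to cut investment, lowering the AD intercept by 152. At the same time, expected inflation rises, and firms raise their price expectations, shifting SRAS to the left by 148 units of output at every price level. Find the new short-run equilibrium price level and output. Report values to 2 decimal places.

P = 47.33, Y = 823.00

After both shocks: AD is Y = 1107 − 6P and SRAS is Y = 255 + 12P.
Setting them equal: 852 = 18P, so P = 47.33.
Substituting into AD, Y = 823.00.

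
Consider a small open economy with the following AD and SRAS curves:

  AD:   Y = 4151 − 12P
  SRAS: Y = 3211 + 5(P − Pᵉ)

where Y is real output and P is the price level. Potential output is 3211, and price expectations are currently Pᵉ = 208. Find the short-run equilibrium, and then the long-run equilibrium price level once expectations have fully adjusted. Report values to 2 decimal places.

Short run: with Pᵉ = 208, SRAS is Y = 2171 + 5P. Setting AD = SRAS gives 1980 = 17P, so P = 116.47 and Y = 4151 − 12P = 2753.35.
Output 2753.35 is below potential 3211, so over time expected prices fall and SRAS shifts right until Y returns to 3211.
Long run: Y = 3211 on the AD curve gives 3211 = 4151 − 12P, so P = 78.33.

Short run: P = 116.47, Y = 2753.35. Long run: P = 78.33.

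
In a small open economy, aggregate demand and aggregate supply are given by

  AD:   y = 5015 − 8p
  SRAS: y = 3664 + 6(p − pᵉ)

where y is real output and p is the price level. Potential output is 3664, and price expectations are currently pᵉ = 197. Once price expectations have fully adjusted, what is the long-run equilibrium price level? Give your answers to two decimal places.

Long-run p = 168.88

Short run: with pᵉ = 197, SRAS is y = 2482 + 6p. Setting AD = SRAS gives 2533 = 14p, so p = 180.93 and y = 5015 − 8p = 3567.57.
Output 3567.57 is below potential 3664, so over time expected prices fall and SRAS shifts right until y returns to 3664.
Long run: y = 3664 on the AD curve gives 3664 = 5015 − 8p, so p = 168.88.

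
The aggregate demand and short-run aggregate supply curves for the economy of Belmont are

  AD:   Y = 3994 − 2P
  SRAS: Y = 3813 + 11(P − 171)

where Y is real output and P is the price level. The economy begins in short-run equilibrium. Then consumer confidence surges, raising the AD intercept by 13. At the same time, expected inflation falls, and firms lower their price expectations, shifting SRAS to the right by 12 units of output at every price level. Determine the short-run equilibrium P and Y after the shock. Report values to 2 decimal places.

After both shocks: AD is Y = 4007 − 2P and SRAS is Y = 1944 + 11P.
Setting them equal: 2063 = 13P, so P = 158.69.
Substituting into AD, Y = 3689.62.

P = 158.69, Y = 3689.62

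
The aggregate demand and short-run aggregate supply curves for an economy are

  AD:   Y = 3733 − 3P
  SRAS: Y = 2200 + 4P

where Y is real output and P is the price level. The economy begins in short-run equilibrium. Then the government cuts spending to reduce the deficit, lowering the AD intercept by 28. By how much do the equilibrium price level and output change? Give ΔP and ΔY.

This is a negative demand shock: AD shifts left.
New AD: Y = 3705 − 3P.
Set AD = SRAS: 3705 − 3P = 2200 + 4P, so 1505 = 7P and P = 215.
Y = 3705 − 3·215 = 3060.
Initially P = 219, Y = 3076, so ΔP = -4 and ΔY = -16.

ΔP = -4, ΔY = -16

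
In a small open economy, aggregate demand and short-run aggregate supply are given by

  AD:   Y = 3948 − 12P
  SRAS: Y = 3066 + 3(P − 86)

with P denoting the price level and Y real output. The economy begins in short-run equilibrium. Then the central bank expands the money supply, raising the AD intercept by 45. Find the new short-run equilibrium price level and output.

This is a positive demand shock: AD shifts right.
New AD: Y = 3993 − 12P.
SRAS can be written Y = 2808 + 3P.
Set AD = SRAS: 3993 − 12P = 2808 + 3P, so 1185 = 15P and P = 79.
Y = 3993 − 12·79 = 3045.

P = 79, Y = 3045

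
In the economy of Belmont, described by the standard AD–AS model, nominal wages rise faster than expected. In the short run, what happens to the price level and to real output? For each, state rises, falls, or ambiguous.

This is an adverse supply shock: SRAS shifts left.
Moving along the downward-sloping AD curve, P rises and Y falls.

Price level: rises; output: falls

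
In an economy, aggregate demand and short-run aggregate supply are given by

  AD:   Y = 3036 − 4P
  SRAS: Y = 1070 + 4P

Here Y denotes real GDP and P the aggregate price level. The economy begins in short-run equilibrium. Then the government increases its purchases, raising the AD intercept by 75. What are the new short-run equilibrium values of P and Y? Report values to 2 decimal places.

This is a positive demand shock: AD shifts right.
New AD: Y = 3111 − 4P.
Set AD = SRAS: 3111 − 4P = 1070 + 4P, so 2041 = 8P and P = 255.13.
Substituting into AD, Y = 2090.50.

P = 255.13, Y = 2090.50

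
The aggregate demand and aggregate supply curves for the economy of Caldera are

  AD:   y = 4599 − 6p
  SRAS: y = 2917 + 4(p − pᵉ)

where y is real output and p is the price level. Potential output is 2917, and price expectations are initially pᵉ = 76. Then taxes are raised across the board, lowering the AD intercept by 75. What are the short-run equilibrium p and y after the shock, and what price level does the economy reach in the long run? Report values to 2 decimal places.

AD shifts left: new AD is y = 4524 − 6p. With pᵉ = 76, SRAS is y = 2613 + 4p.
Short run: 4524 − 6p = 2613 + 4p gives 1911 = 10p, so p = 191.10 and y = 4524 − 6p = 3377.40.
y = 3377.40 is above potential 2917; expectations adjust and SRAS shifts left until y = 2917.
Long run: on the new AD curve, 2917 = 4524 − 6p gives p = 267.83.

Short run: p = 191.10, y = 3377.40. Long run: p = 267.83.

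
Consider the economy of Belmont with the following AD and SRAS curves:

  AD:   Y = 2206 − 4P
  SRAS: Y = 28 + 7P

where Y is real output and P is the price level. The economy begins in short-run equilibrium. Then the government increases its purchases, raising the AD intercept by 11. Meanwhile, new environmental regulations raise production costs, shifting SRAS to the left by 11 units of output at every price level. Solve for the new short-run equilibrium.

P = 200, Y = 1417

After both shocks: AD is Y = 2217 − 4P and SRAS is Y = 17 + 7P.
Setting them equal: 2200 = 11P, so P = 200.
Y = 2217 − 4·200 = 1417.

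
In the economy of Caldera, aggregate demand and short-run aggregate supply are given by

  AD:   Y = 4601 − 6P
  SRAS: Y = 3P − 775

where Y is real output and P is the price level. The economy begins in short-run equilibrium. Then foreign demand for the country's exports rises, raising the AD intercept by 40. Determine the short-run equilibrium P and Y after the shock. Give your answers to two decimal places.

P = 601.78, Y = 1030.33

This is a positive demand shock: AD shifts right.
New AD: Y = 4641 − 6P.
Set AD = SRAS: 4641 − 6P = 3P − 775, so 5416 = 9P and P = 601.78.
Substituting into AD, Y = 1030.33.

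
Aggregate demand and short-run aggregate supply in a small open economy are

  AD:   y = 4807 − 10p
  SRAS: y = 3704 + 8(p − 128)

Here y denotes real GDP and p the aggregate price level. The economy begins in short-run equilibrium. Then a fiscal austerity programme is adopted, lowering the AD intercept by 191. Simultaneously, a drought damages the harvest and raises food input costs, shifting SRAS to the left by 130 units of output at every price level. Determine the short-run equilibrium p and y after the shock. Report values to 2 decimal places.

After both shocks: AD is y = 4616 − 10p and SRAS is y = 2550 + 8p.
Setting them equal: 2066 = 18p, so p = 114.78.
Substituting into AD, y = 3468.22.

p = 114.78, y = 3468.22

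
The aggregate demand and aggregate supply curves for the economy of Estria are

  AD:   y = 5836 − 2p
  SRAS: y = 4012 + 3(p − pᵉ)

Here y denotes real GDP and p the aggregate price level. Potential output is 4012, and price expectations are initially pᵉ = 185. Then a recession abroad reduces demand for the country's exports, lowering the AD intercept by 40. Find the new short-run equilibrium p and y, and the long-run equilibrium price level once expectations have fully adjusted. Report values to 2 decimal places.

Short run: p = 467.80, y = 4860.40. Long run: p = 892.00.

AD shifts left: new AD is y = 5796 − 2p. With pᵉ = 185, SRAS is y = 3457 + 3p.
Short run: 5796 − 2p = 3457 + 3p gives 2339 = 5p, so p = 467.80 and y = 5796 − 2p = 4860.40.
y = 4860.40 is above potential 4012; expectations adjust and SRAS shifts left until y = 4012.
Long run: on the new AD curve, 4012 = 5796 − 2p gives p = 892.00.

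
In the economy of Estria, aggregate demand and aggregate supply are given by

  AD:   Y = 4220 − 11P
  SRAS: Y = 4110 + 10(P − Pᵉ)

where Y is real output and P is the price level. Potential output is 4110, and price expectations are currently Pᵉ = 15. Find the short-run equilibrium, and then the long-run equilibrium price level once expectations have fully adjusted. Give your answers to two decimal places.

Short run: with Pᵉ = 15, SRAS is Y = 3960 + 10P. Setting AD = SRAS gives 260 = 21P, so P = 12.38 and Y = 4220 − 11P = 4083.81.
Output 4083.81 is below potential 4110, so over time expected prices fall and SRAS shifts right until Y returns to 4110.
Long run: Y = 4110 on the AD curve gives 4110 = 4220 − 11P, so P = 10.00.

Short run: P = 12.38, Y = 4083.81. Long run: P = 10.00.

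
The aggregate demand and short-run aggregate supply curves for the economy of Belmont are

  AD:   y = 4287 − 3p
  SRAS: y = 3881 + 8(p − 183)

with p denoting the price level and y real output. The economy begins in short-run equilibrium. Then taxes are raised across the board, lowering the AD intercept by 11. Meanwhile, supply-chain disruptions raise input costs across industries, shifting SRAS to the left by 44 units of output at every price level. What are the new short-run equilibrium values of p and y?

After both shocks: AD is y = 4276 − 3p and SRAS is y = 2373 + 8p.
Setting them equal: 1903 = 11p, so p = 173.
y = 4276 − 3·173 = 3757.

p = 173, y = 3757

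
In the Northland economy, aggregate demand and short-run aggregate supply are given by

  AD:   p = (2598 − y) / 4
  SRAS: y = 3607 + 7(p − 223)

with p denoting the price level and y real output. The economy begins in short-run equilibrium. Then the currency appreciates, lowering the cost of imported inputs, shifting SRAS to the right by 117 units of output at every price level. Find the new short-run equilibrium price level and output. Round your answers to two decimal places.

This is a positive supply shock: SRAS shifts right.
New SRAS: y = 2163 + 7p.
Set AD = SRAS: 2598 − 4p = 2163 + 7p, so 435 = 11p and p = 39.55.
Substituting into AD, y = 2439.82.

p = 39.55, y = 2439.82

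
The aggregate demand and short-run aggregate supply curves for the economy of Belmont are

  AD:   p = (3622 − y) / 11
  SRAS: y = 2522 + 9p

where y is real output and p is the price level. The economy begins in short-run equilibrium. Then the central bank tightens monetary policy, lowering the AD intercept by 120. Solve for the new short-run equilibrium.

This is a negative demand shock: AD shifts left.
New AD: y = 3502 − 11p.
Set AD = SRAS: 3502 − 11p = 2522 + 9p, so 980 = 20p and p = 49.
y = 3502 − 11·49 = 2963.

p = 49, y = 2963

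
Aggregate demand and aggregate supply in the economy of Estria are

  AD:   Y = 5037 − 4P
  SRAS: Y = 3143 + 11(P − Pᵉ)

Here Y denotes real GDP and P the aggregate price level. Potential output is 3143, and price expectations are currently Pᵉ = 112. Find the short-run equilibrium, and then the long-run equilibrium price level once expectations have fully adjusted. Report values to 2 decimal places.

Short run: with Pᵉ = 112, SRAS is Y = 1911 + 11P. Setting AD = SRAS gives 3126 = 15P, so P = 208.40 and Y = 5037 − 4P = 4203.40.
Output 4203.40 is above potential 3143, so over time expected prices rise and SRAS shifts left until Y returns to 3143.
Long run: Y = 3143 on the AD curve gives 3143 = 5037 − 4P, so P = 473.50.

Short run: P = 208.40, Y = 4203.40. Long run: P = 473.50.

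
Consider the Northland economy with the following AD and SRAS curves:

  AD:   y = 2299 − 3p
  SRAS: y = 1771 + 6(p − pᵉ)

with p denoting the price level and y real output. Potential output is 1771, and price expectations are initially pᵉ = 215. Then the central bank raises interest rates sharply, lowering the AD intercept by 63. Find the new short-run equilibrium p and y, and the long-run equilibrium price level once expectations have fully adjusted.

AD shifts left: new AD is y = 2236 − 3p. With pᵉ = 215, SRAS is y = 481 + 6p.
Short run: 2236 − 3p = 481 + 6p gives 1755 = 9p, so p = 195 and y = 2236 − 3·195 = 1651.
y = 1651 is below potential 1771; expectations adjust and SRAS shifts right until y = 1771.
Long run: on the new AD curve, 1771 = 2236 − 3p gives p = 155.

Short run: p = 195, y = 1651. Long run: p = 155.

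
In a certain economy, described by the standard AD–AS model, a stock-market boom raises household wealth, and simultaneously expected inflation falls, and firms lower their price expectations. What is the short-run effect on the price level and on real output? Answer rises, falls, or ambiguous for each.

The first event is a positive demand shock: AD shifts right, which by itself pushes P up and Y up.
The second is a favourable supply shock: SRAS shifts right, which by itself pushes P down and Y up.
The two shocks push P in opposite directions, so the effect on P is ambiguous. Both shocks push Y up, so Y rises.

Price level: ambiguous; output: rises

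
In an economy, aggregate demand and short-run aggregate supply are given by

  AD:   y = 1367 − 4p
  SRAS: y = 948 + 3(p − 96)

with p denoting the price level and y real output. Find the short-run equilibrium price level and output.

Write SRAS as y = 948 + 3p − 288 = 660 + 3p.
Set AD = SRAS: 1367 − 4p = 660 + 3p, so 707 = 7p and p = 101.
Then y = 1367 − 4·101 = 963.

p = 101, y = 963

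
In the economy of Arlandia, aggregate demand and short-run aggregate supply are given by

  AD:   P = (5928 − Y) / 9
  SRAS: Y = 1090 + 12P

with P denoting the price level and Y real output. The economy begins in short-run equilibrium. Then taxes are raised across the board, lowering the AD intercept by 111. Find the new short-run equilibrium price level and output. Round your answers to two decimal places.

P = 225.10, Y = 3791.14

This is a negative demand shock: AD shifts left.
New AD: Y = 5817 − 9P.
Set AD = SRAS: 5817 − 9P = 1090 + 12P, so 4727 = 21P and P = 225.10.
Substituting into AD, Y = 3791.14.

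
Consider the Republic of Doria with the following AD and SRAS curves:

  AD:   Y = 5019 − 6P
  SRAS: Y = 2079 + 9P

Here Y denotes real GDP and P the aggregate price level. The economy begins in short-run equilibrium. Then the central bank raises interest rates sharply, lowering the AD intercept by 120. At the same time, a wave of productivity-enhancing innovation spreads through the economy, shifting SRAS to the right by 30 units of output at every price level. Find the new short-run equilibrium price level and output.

After both shocks: AD is Y = 4899 − 6P and SRAS is Y = 2109 + 9P.
Setting them equal: 2790 = 15P, so P = 186.
Y = 4899 − 6·186 = 3783.

P = 186, Y = 3783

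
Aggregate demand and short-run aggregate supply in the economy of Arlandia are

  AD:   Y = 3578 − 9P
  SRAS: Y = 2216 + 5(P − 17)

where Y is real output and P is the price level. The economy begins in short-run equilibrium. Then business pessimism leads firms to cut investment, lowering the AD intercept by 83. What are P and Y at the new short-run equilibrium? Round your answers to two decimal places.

This is a negative demand shock: AD shifts left.
New AD: Y = 3495 − 9P.
SRAS can be written Y = 2131 + 5P.
Set AD = SRAS: 3495 − 9P = 2131 + 5P, so 1364 = 14P and P = 97.43.
Substituting into AD, Y = 2618.14.

P = 97.43, Y = 2618.14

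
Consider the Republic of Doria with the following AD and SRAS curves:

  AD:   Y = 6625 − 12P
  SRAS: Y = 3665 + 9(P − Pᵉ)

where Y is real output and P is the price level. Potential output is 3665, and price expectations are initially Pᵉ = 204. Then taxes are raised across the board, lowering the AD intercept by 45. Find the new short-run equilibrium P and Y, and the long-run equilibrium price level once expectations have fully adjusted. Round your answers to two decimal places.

AD shifts left: new AD is Y = 6580 − 12P. With Pᵉ = 204, SRAS is Y = 1829 + 9P.
Short run: 6580 − 12P = 1829 + 9P gives 4751 = 21P, so P = 226.24 and Y = 6580 − 12P = 3865.14.
Y = 3865.14 is above potential 3665; expectations adjust and SRAS shifts left until Y = 3665.
Long run: on the new AD curve, 3665 = 6580 − 12P gives P = 242.92.

Short run: P = 226.24, Y = 3865.14. Long run: P = 242.92.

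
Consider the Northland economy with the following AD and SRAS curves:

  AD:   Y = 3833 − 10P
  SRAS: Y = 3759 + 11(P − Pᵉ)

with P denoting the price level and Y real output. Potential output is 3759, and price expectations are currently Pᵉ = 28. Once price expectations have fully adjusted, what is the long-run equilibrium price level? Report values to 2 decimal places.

Short run: with Pᵉ = 28, SRAS is Y = 3451 + 11P. Setting AD = SRAS gives 382 = 21P, so P = 18.19 and Y = 3833 − 10P = 3651.10.
Output 3651.10 is below potential 3759, so over time expected prices fall and SRAS shifts right until Y returns to 3759.
Long run: Y = 3759 on the AD curve gives 3759 = 3833 − 10P, so P = 7.40.

Long-run P = 7.40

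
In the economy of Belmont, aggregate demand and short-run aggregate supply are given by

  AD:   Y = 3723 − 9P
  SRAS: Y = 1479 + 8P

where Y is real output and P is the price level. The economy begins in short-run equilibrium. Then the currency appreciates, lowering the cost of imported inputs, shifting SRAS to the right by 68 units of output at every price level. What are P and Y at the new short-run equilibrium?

This is a positive supply shock: SRAS shifts right.
New SRAS: Y = 1547 + 8P.
Set AD = SRAS: 3723 − 9P = 1547 + 8P, so 2176 = 17P and P = 128.
Y = 3723 − 9·128 = 2571.

P = 128, Y = 2571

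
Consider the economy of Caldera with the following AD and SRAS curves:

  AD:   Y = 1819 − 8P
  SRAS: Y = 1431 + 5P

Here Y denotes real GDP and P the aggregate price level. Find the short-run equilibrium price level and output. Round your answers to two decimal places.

Set AD = SRAS: 1819 − 8P = 1431 + 5P, so 388 = 13P and P = 29.85.
Substituting into AD, Y = 1819 − 8P = 1580.23.

P = 29.85, Y = 1580.23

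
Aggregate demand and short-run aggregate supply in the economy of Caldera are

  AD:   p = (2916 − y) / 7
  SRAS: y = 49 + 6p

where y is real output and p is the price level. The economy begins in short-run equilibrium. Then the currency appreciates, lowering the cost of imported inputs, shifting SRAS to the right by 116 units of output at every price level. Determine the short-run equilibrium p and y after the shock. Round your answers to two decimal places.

p = 211.62, y = 1434.69

This is a positive supply shock: SRAS shifts right.
New SRAS: y = 165 + 6p.
Set AD = SRAS: 2916 − 7p = 165 + 6p, so 2751 = 13p and p = 211.62.
Substituting into AD, y = 1434.69.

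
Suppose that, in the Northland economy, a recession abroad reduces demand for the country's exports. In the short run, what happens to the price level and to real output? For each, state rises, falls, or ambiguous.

Price level: falls; output: falls

This is a negative demand shock: AD shifts left.
Moving along the upward-sloping SRAS curve, P falls and Y falls.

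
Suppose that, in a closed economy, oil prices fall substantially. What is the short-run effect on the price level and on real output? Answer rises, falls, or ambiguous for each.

This is a favourable supply shock: SRAS shifts right.
Moving along the downward-sloping AD curve, P falls and Y rises.

Price level: falls; output: rises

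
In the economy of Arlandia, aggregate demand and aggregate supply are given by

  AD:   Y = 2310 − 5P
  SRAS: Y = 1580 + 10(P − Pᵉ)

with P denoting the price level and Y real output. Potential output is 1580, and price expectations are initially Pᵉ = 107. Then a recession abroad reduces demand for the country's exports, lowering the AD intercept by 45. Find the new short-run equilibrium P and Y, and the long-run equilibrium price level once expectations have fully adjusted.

Short run: P = 117, Y = 1680. Long run: P = 137.

AD shifts left: new AD is Y = 2265 − 5P. With Pᵉ = 107, SRAS is Y = 510 + 10P.
Short run: 2265 − 5P = 510 + 10P gives 1755 = 15P, so P = 117 and Y = 2265 − 5·117 = 1680.
Y = 1680 is above potential 1580; expectations adjust and SRAS shifts left until Y = 1580.
Long run: on the new AD curve, 1580 = 2265 − 5P gives P = 137.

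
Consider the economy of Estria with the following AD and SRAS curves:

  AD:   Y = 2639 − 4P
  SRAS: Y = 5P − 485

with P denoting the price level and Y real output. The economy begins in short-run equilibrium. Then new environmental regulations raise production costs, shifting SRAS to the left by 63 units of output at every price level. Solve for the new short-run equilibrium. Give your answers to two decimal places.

P = 354.11, Y = 1222.56

This is a negative supply shock: SRAS shifts left.
New SRAS: Y = 5P − 548.
Set AD = SRAS: 2639 − 4P = 5P − 548, so 3187 = 9P and P = 354.11.
Substituting into AD, Y = 1222.56.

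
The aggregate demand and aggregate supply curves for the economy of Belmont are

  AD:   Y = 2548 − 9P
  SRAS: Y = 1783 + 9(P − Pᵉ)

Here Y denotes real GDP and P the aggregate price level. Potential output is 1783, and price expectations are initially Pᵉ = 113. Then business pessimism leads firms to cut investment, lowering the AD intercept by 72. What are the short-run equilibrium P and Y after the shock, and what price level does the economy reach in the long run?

AD shifts left: new AD is Y = 2476 − 9P. With Pᵉ = 113, SRAS is Y = 766 + 9P.
Short run: 2476 − 9P = 766 + 9P gives 1710 = 18P, so P = 95 and Y = 2476 − 9·95 = 1621.
Y = 1621 is below potential 1783; expectations adjust and SRAS shifts right until Y = 1783.
Long run: on the new AD curve, 1783 = 2476 − 9P gives P = 77.

Short run: P = 95, Y = 1621. Long run: P = 77.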